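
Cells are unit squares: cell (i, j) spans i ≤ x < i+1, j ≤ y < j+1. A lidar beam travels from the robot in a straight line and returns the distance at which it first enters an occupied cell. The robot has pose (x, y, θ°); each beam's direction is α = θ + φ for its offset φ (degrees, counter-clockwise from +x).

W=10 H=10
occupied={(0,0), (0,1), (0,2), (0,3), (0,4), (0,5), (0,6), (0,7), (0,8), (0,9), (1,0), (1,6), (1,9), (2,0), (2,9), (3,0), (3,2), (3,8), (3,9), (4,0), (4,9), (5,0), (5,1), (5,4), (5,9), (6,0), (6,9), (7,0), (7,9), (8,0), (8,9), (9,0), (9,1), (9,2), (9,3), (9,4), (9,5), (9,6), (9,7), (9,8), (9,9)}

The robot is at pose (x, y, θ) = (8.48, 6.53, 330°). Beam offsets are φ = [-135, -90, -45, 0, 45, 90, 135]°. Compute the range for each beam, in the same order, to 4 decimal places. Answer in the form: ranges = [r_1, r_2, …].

ranges = [7.7439, 5.2308, 2.0091, 0.6004, 0.5383, 1.0400, 2.5571]

beam 1: φ=-135°, α=195°
  direction (-0.9659, -0.2588); cell (8,6); t to first gridline: x 0.4969, y 2.0478 (then +1.0353 / +3.8637)
    (7,6) via x @ 0.4969
    (6,6) via x @ 1.5322
    (6,5) via y @ 2.0478
    (5,5) via x @ 2.5675
    (4,5) via x @ 3.6028
    (3,5) via x @ 4.6380
    (2,5) via x @ 5.6733
    (2,4) via y @ 5.9115
    (1,4) via x @ 6.7086
    (0,4) via x @ 7.7439  # hit
  → r_1 = 7.7439
beam 2: φ=-90°, α=240°
  direction (-0.5000, -0.8660); cell (8,6); t to first gridline: x 0.9600, y 0.6120 (then +2.0000 / +1.1547)
    (8,5) via y @ 0.6120
    (7,5) via x @ 0.9600
    (7,4) via y @ 1.7667
    (7,3) via y @ 2.9214
    (6,3) via x @ 2.9600
    (6,2) via y @ 4.0761
    (5,2) via x @ 4.9600
    (5,1) via y @ 5.2308  # hit
  → r_2 = 5.2308
beam 3: φ=-45°, α=285°
  direction (0.2588, -0.9659); cell (8,6); t to first gridline: x 2.0091, y 0.5487 (then +3.8637 / +1.0353)
    (8,5) via y @ 0.5487
    (8,4) via y @ 1.5840
    (9,4) via x @ 2.0091  # hit
  → r_3 = 2.0091
beam 4: φ=0°, α=330°
  direction (0.8660, -0.5000); cell (8,6); t to first gridline: x 0.6004, y 1.0600 (then +1.1547 / +2.0000)
    (9,6) via x @ 0.6004  # hit
  → r_4 = 0.6004
beam 5: φ=45°, α=15°
  direction (0.9659, 0.2588); cell (8,6); t to first gridline: x 0.5383, y 1.8159 (then +1.0353 / +3.8637)
    (9,6) via x @ 0.5383  # hit
  → r_5 = 0.5383
beam 6: φ=90°, α=60°
  direction (0.5000, 0.8660); cell (8,6); t to first gridline: x 1.0400, y 0.5427 (then +2.0000 / +1.1547)
    (8,7) via y @ 0.5427
    (9,7) via x @ 1.0400  # hit
  → r_6 = 1.0400
beam 7: φ=135°, α=105°
  direction (-0.2588, 0.9659); cell (8,6); t to first gridline: x 1.8546, y 0.4866 (then +3.8637 / +1.0353)
    (8,7) via y @ 0.4866
    (8,8) via y @ 1.5219
    (7,8) via x @ 1.8546
    (7,9) via y @ 2.5571  # hit
  → r_7 = 2.5571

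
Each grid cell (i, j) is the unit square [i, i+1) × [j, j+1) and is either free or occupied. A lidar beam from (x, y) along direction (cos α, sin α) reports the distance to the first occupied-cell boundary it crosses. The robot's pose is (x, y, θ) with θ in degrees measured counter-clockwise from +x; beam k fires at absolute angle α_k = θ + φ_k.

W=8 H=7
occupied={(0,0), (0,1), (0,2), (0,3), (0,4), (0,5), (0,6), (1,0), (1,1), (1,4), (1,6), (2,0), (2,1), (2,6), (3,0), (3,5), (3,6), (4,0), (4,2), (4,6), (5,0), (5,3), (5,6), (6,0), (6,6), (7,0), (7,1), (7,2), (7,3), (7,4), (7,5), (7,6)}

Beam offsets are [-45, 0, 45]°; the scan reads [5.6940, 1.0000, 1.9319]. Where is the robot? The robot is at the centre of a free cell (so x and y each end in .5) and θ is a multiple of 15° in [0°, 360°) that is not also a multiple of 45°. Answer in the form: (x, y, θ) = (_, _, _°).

Enumerate (i+0.5, j+0.5, θ) over the 24 free cells and 16 admissible headings. For each, cast all 3 beams and compare to the given ranges.
  (4.5, 4.5, 285°): beam 1 = 3.0000 ≠ 5.6940 ✗
  (5.5, 2.5, 345°): beam 1 = 1.7321 ≠ 5.6940 ✗
  (2.5, 2.5, 75°): beam 1 = 2.8868 ≠ 5.6940 ✗
  (2.5, 4.5, 300°): beam 1 = 2.5882 ≠ 5.6940 ✗
  …
  (6.5, 4.5, 240°): r_1=5.6940, r_2=1.0000, r_3=1.9319 — all match ✓
Unique over the lattice → pose = (6.5, 4.5, 240°).

(x, y, θ) = (6.5, 4.5, 240°)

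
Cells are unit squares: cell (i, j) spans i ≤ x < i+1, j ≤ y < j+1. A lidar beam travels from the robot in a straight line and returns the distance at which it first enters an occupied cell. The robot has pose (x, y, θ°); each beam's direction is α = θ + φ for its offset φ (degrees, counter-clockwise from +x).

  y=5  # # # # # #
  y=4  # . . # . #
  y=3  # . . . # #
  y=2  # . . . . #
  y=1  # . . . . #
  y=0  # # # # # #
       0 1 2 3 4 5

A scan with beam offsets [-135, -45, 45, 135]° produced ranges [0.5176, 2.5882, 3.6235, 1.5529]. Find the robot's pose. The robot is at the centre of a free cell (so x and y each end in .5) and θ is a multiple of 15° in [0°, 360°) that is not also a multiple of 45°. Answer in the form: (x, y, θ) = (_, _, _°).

Candidates: 14 free-cell centres × 16 headings = 224 poses. Raycast each; keep the one whose scan matches to 4 dp.
  (1.5, 1.5, 345°): beam 1 = 0.5774 ≠ 0.5176 ✗
  (3.5, 1.5, 120°): beam 1 = 1.5529 ≠ 0.5176 ✗
  (4.5, 2.5, 60°): beam 1 = 1.5529 ≠ 0.5176 ✗
  (1.5, 3.5, 240°): beam 1 = 1.5529 ≠ 0.5176 ✗
  …
  (2.5, 1.5, 60°): r_1=0.5176, r_2=2.5882, r_3=3.6235, r_4=1.5529 — all match ✓
Only this pose fits every beam.

(x, y, θ) = (2.5, 1.5, 60°)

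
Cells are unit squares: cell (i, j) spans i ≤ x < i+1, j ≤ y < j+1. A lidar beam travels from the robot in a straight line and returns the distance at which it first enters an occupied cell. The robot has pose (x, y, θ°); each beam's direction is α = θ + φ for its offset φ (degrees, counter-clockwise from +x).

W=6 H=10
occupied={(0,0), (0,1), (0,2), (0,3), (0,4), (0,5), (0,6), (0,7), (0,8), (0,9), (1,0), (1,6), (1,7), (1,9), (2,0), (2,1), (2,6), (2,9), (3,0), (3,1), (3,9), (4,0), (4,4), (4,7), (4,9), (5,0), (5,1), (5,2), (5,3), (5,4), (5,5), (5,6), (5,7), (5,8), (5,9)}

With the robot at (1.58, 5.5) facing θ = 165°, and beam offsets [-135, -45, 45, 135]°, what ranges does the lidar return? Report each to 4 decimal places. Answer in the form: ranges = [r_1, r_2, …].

beam 1: φ=-135°, α=30°
  dir = (cos 30°, sin 30°) = (0.8660, 0.5000); from cell (1,5)
  next x-line at t=0.4850, next y-line at t=1.0000; Δt_x=1.1547, Δt_y=2.0000
    x: enter (2,5) at t=0.4850
    y: enter (2,6) at t=1.0000 ← occupied
  → r_1 = 1.0000
beam 2: φ=-45°, α=120°
  dir = (cos 120°, sin 120°) = (-0.5000, 0.8660); from cell (1,5)
  next x-line at t=1.1600, next y-line at t=0.5774; Δt_x=2.0000, Δt_y=1.1547
    y: enter (1,6) at t=0.5774 ← occupied
  → r_2 = 0.5774
beam 3: φ=45°, α=210°
  dir = (cos 210°, sin 210°) = (-0.8660, -0.5000); from cell (1,5)
  next x-line at t=0.6697, next y-line at t=1.0000; Δt_x=1.1547, Δt_y=2.0000
    x: enter (0,5) at t=0.6697 ← occupied
  → r_3 = 0.6697
beam 4: φ=135°, α=300°
  dir = (cos 300°, sin 300°) = (0.5000, -0.8660); from cell (1,5)
  next x-line at t=0.8400, next y-line at t=0.5774; Δt_x=2.0000, Δt_y=1.1547
    y: enter (1,4) at t=0.5774
    x: enter (2,4) at t=0.8400
    y: enter (2,3) at t=1.7321
    x: enter (3,3) at t=2.8400
    y: enter (3,2) at t=2.8868
    y: enter (3,1) at t=4.0415 ← occupied
  → r_4 = 4.0415

ranges = [1.0000, 0.5774, 0.6697, 4.0415]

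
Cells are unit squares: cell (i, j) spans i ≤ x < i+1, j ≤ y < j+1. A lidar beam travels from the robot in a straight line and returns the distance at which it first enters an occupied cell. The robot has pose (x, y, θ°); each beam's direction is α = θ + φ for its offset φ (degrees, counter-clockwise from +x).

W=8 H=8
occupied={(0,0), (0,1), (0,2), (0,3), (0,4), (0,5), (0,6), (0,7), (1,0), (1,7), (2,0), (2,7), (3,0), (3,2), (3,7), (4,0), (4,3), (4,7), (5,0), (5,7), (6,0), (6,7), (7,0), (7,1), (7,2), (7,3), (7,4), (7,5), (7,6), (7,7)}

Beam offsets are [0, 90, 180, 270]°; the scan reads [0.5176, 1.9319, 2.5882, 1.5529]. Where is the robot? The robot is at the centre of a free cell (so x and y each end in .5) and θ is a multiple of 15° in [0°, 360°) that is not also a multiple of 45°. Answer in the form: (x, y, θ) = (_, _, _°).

The pose lattice has 34·16 = 544 candidates. Test each by forward raycasting.
  (1.5, 6.5, 345°): beam 1 = 5.6940 ≠ 0.5176 ✗
  (4.5, 5.5, 120°): beam 1 = 1.7321 ≠ 0.5176 ✗
  (2.5, 1.5, 345°): beam 1 = 1.9319 ≠ 0.5176 ✗
  (3.5, 1.5, 330°): beam 1 = 1.0000 ≠ 0.5176 ✗
  …
  (5.5, 6.5, 75°): r_1=0.5176, r_2=1.9319, r_3=2.5882, r_4=1.5529 — all match ✓
No second candidate reproduces the full scan.

(x, y, θ) = (5.5, 6.5, 75°)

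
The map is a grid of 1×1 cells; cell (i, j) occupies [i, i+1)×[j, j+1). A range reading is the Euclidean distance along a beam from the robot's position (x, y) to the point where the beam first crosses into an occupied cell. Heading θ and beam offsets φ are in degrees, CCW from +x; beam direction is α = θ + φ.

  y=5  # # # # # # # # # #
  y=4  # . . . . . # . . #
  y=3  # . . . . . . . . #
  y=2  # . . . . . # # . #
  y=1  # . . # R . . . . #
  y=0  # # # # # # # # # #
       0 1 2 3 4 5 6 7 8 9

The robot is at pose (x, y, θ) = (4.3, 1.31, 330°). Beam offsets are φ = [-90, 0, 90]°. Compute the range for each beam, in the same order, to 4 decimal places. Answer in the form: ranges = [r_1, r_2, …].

beam 1: φ=-90°, α=240°
  cosα=-0.5000 sinα=-0.8660 | (4,1) | tMaxX 0.6000 tMaxY 0.3580 | tΔX 2.0000 tΔY 1.1547
    t=0.3580 [y] (4,0) — stop
  → r_1 = 0.3580
beam 2: φ=0°, α=330°
  cosα=0.8660 sinα=-0.5000 | (4,1) | tMaxX 0.8083 tMaxY 0.6200 | tΔX 1.1547 tΔY 2.0000
    t=0.6200 [y] (4,0) — stop
  → r_2 = 0.6200
beam 3: φ=90°, α=60°
  cosα=0.5000 sinα=0.8660 | (4,1) | tMaxX 1.4000 tMaxY 0.7967 | tΔX 2.0000 tΔY 1.1547
    t=0.7967 [y] (4,2)
    t=1.4000 [x] (5,2)
    t=1.9514 [y] (5,3)
    t=3.1061 [y] (5,4)
    t=3.4000 [x] (6,4) — stop
  → r_3 = 3.4000

ranges = [0.3580, 0.6200, 3.4000]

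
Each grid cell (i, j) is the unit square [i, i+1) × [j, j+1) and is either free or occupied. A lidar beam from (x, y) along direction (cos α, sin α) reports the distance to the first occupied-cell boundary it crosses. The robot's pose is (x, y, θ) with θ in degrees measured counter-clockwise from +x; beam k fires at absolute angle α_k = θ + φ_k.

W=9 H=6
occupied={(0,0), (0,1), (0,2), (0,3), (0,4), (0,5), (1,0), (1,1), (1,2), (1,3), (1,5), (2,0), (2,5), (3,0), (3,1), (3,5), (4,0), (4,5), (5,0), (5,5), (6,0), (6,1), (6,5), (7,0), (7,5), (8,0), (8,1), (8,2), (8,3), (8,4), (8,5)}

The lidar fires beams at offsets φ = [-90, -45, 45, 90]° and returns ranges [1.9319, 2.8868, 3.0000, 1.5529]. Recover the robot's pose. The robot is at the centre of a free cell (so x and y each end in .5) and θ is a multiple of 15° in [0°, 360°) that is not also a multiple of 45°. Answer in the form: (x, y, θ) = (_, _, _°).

(x, y, θ) = (4.5, 3.5, 345°)

Enumerate (i+0.5, j+0.5, θ) over the 23 free cells and 16 admissible headings. For each, cast all 4 beams and compare to the given ranges.
  (6.5, 2.5, 300°): beam 1 = 2.8868 ≠ 1.9319 ✗
  (5.5, 4.5, 240°): beam 1 = 1.0000 ≠ 1.9319 ✗
  (5.5, 3.5, 195°): beam 1 = 1.5529 ≠ 1.9319 ✗
  (4.5, 4.5, 30°): beam 1 = 3.0000 ≠ 1.9319 ✗
  (7.5, 4.5, 150°): beam 1 = 0.5774 ≠ 1.9319 ✗
  …
  (4.5, 3.5, 345°): r_1=1.9319, r_2=2.8868, r_3=3.0000, r_4=1.5529 — all match ✓
Only this pose fits every beam.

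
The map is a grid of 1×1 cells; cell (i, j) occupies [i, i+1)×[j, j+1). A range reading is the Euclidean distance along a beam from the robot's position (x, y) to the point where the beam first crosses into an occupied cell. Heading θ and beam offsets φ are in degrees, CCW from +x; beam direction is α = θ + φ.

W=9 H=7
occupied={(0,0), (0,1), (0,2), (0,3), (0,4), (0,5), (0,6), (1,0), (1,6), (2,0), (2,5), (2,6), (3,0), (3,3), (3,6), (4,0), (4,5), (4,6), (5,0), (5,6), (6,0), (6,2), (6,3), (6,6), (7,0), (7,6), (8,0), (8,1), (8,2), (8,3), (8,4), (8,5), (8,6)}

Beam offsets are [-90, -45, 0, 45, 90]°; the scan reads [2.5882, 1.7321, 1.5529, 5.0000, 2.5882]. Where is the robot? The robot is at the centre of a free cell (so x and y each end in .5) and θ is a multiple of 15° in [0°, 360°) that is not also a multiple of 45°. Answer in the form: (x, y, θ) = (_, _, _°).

Candidates: 30 free-cell centres × 16 headings = 480 poses. Raycast each; keep the one whose scan matches to 4 dp.
  (4.5, 3.5, 75°): beam 1 = 1.5529 ≠ 2.5882 ✗
  (2.5, 1.5, 345°): beam 1 = 0.5176 ≠ 2.5882 ✗
  (7.5, 1.5, 255°): beam 1 = 6.7293 ≠ 2.5882 ✗
  (7.5, 5.5, 165°): beam 1 = 0.5176 ≠ 2.5882 ✗
  (5.5, 3.5, 60°): beam 1 = 0.5774 ≠ 2.5882 ✗
  …
  (5.5, 3.5, 165°): r_1=2.5882, r_2=1.7321, r_3=1.5529, r_4=5.0000, r_5=2.5882 — all match ✓
Only this pose fits every beam.

(x, y, θ) = (5.5, 3.5, 165°)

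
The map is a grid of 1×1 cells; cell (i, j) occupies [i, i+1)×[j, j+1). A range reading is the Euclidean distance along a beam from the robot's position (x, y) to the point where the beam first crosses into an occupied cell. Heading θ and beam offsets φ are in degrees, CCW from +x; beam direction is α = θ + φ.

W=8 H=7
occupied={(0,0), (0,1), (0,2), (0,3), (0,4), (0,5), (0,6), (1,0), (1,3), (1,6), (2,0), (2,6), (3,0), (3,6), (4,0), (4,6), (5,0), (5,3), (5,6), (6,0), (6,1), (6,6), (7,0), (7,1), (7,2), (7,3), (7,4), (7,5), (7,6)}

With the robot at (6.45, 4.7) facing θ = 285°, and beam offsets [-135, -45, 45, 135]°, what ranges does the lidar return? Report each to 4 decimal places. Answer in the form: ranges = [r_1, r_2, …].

ranges = [2.6000, 0.9000, 0.6351, 1.1000]

beam 1: φ=-135°, α=150°
  dir = (cos 150°, sin 150°) = (-0.8660, 0.5000); from cell (6,4)
  next x-line at t=0.5196, next y-line at t=0.6000; Δt_x=1.1547, Δt_y=2.0000
    x: enter (5,4) at t=0.5196
    y: enter (5,5) at t=0.6000
    x: enter (4,5) at t=1.6743
    y: enter (4,6) at t=2.6000 ← occupied
  → r_1 = 2.6000
beam 2: φ=-45°, α=240°
  dir = (cos 240°, sin 240°) = (-0.5000, -0.8660); from cell (6,4)
  next x-line at t=0.9000, next y-line at t=0.8083; Δt_x=2.0000, Δt_y=1.1547
    y: enter (6,3) at t=0.8083
    x: enter (5,3) at t=0.9000 ← occupied
  → r_2 = 0.9000
beam 3: φ=45°, α=330°
  dir = (cos 330°, sin 330°) = (0.8660, -0.5000); from cell (6,4)
  next x-line at t=0.6351, next y-line at t=1.4000; Δt_x=1.1547, Δt_y=2.0000
    x: enter (7,4) at t=0.6351 ← occupied
  → r_3 = 0.6351
beam 4: φ=135°, α=60°
  dir = (cos 60°, sin 60°) = (0.5000, 0.8660); from cell (6,4)
  next x-line at t=1.1000, next y-line at t=0.3464; Δt_x=2.0000, Δt_y=1.1547
    y: enter (6,5) at t=0.3464
    x: enter (7,5) at t=1.1000 ← occupied
  → r_4 = 1.1000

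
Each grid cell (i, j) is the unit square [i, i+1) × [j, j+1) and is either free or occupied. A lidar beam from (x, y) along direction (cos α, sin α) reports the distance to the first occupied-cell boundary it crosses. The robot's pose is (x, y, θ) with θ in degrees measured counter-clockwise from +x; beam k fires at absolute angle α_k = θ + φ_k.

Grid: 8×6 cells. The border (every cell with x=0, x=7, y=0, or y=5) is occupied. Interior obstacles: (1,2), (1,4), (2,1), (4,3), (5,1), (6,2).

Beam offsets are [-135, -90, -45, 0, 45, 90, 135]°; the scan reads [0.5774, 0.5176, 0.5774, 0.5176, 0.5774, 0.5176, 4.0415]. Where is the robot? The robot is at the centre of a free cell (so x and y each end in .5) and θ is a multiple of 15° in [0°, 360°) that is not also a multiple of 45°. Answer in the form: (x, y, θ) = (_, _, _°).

(x, y, θ) = (1.5, 3.5, 195°)

The pose lattice has 18·16 = 288 candidates. Test each by forward raycasting.
  (3.5, 3.5, 15°): beam 1 = 1.7321 ≠ 0.5774 ✗
  (2.5, 2.5, 120°): beam 1 = 2.5882 ≠ 0.5774 ✗
  (4.5, 2.5, 240°): beam 1 = 0.5176 ≠ 0.5774 ✗
  (1.5, 1.5, 345°): beam 7 = 0.5774 ≠ 4.0415 ✗
  (6.5, 1.5, 285°): beam 7 = 0.5774 ≠ 4.0415 ✗
  …
  (1.5, 3.5, 195°): r_1=0.5774, r_2=0.5176, r_3=0.5774, r_4=0.5176, r_5=0.5774, r_6=0.5176, r_7=4.0415 — all match ✓
Only this pose fits every beam.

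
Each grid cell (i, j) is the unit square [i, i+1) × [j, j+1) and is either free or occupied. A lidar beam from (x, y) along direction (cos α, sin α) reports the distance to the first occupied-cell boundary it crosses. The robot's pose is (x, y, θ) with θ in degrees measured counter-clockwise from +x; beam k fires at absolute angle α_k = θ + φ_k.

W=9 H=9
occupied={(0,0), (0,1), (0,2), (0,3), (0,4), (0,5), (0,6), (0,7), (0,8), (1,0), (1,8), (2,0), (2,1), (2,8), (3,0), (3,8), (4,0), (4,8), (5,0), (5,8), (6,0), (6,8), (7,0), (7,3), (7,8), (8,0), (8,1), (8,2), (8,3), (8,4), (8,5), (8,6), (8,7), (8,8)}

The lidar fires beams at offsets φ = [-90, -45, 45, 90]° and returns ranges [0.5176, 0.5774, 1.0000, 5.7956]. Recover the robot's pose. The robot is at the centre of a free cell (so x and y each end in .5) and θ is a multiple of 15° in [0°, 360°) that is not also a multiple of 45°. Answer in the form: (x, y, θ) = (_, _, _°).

Enumerate (i+0.5, j+0.5, θ) over the 47 free cells and 16 admissible headings. For each, cast all 4 beams and compare to the given ranges.
  (3.5, 4.5, 150°): beam 1 = 4.0415 ≠ 0.5176 ✗
  (3.5, 1.5, 105°): beam 1 = 4.6587 ≠ 0.5176 ✗
  (3.5, 1.5, 120°): beam 1 = 4.0415 ≠ 0.5176 ✗
  …
  (1.5, 2.5, 255°): r_1=0.5176, r_2=0.5774, r_3=1.0000, r_4=5.7956 — all match ✓
Unique over the lattice → pose = (1.5, 2.5, 255°).

(x, y, θ) = (1.5, 2.5, 255°)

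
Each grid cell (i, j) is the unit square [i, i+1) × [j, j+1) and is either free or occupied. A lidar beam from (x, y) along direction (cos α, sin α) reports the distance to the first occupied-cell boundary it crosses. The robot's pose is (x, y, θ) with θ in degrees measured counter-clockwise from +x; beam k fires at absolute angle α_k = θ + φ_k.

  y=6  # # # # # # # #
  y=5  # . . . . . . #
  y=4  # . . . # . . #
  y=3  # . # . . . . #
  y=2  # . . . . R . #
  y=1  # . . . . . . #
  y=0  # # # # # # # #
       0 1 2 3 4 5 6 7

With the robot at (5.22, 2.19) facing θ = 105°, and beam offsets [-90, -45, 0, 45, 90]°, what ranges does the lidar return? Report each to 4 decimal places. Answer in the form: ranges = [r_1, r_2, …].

beam 1: φ=-90°, α=15°
  dir = (cos 15°, sin 15°) = (0.9659, 0.2588); from cell (5,2)
  next x-line at t=0.8075, next y-line at t=3.1296; Δt_x=1.0353, Δt_y=3.8637
    x: enter (6,2) at t=0.8075
    x: enter (7,2) at t=1.8428 ← occupied
  → r_1 = 1.8428
beam 2: φ=-45°, α=60°
  dir = (cos 60°, sin 60°) = (0.5000, 0.8660); from cell (5,2)
  next x-line at t=1.5600, next y-line at t=0.9353; Δt_x=2.0000, Δt_y=1.1547
    y: enter (5,3) at t=0.9353
    x: enter (6,3) at t=1.5600
    y: enter (6,4) at t=2.0900
    y: enter (6,5) at t=3.2447
    x: enter (7,5) at t=3.5600 ← occupied
  → r_2 = 3.5600
beam 3: φ=0°, α=105°
  dir = (cos 105°, sin 105°) = (-0.2588, 0.9659); from cell (5,2)
  next x-line at t=0.8500, next y-line at t=0.8386; Δt_x=3.8637, Δt_y=1.0353
    y: enter (5,3) at t=0.8386
    x: enter (4,3) at t=0.8500
    y: enter (4,4) at t=1.8738 ← occupied
  → r_3 = 1.8738
beam 4: φ=45°, α=150°
  dir = (cos 150°, sin 150°) = (-0.8660, 0.5000); from cell (5,2)
  next x-line at t=0.2540, next y-line at t=1.6200; Δt_x=1.1547, Δt_y=2.0000
    x: enter (4,2) at t=0.2540
    x: enter (3,2) at t=1.4087
    y: enter (3,3) at t=1.6200
    x: enter (2,3) at t=2.5634 ← occupied
  → r_4 = 2.5634
beam 5: φ=90°, α=195°
  dir = (cos 195°, sin 195°) = (-0.9659, -0.2588); from cell (5,2)
  next x-line at t=0.2278, next y-line at t=0.7341; Δt_x=1.0353, Δt_y=3.8637
    x: enter (4,2) at t=0.2278
    y: enter (4,1) at t=0.7341
    x: enter (3,1) at t=1.2630
    x: enter (2,1) at t=2.2983
    x: enter (1,1) at t=3.3336
    x: enter (0,1) at t=4.3689 ← occupied
  → r_5 = 4.3689

ranges = [1.8428, 3.5600, 1.8738, 2.5634, 4.3689]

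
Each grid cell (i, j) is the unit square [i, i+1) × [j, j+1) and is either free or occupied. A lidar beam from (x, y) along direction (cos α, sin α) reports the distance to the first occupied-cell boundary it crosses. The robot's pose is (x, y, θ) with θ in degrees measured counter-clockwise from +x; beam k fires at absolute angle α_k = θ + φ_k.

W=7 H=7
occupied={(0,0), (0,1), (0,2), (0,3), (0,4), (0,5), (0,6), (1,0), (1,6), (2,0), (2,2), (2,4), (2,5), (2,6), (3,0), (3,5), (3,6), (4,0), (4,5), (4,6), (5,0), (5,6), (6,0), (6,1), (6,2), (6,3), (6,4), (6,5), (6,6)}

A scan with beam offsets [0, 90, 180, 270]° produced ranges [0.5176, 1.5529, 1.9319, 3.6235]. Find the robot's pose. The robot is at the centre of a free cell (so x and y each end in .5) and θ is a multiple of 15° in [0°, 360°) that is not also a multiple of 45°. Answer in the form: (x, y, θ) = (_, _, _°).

(x, y, θ) = (5.5, 4.5, 345°)

Candidates: 20 free-cell centres × 16 headings = 320 poses. Raycast each; keep the one whose scan matches to 4 dp.
  (2.5, 3.5, 300°): beam 1 = 0.5774 ≠ 0.5176 ✗
  (4.5, 3.5, 345°): beam 1 = 1.5529 ≠ 0.5176 ✗
  (1.5, 1.5, 285°): beam 2 = 4.6587 ≠ 1.5529 ✗
  (1.5, 3.5, 15°): beam 1 = 4.6587 ≠ 0.5176 ✗
  (3.5, 4.5, 165°): beam 2 = 1.9319 ≠ 1.5529 ✗
  …
  (5.5, 4.5, 345°): r_1=0.5176, r_2=1.5529, r_3=1.9319, r_4=3.6235 — all match ✓
No second candidate reproduces the full scan.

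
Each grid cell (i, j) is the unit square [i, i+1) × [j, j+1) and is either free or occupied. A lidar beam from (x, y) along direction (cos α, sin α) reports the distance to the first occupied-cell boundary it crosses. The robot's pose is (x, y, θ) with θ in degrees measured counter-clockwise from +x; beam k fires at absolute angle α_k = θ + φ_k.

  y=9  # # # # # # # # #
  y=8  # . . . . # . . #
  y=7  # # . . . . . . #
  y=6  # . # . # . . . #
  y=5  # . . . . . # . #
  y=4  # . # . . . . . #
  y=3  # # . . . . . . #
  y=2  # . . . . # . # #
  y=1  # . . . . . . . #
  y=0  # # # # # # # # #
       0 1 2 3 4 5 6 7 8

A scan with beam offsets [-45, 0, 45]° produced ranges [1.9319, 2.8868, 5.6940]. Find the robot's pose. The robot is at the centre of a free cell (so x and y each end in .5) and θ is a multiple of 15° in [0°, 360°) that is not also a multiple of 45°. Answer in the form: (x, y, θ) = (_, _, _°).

(x, y, θ) = (7.5, 6.5, 120°)

Enumerate (i+0.5, j+0.5, θ) over the 47 free cells and 16 admissible headings. For each, cast all 3 beams and compare to the given ranges.
  (7.5, 3.5, 120°): beam 2 = 1.7321 ≠ 2.8868 ✗
  (4.5, 1.5, 60°): beam 1 = 2.5882 ≠ 1.9319 ✗
  (6.5, 7.5, 285°): beam 1 = 7.5056 ≠ 1.9319 ✗
  (5.5, 5.5, 30°): beam 1 = 0.5176 ≠ 1.9319 ✗
  (2.5, 8.5, 60°): beam 2 = 0.5774 ≠ 2.8868 ✗
  …
  (7.5, 6.5, 120°): r_1=1.9319, r_2=2.8868, r_3=5.6940 — all match ✓
Only this pose fits every beam.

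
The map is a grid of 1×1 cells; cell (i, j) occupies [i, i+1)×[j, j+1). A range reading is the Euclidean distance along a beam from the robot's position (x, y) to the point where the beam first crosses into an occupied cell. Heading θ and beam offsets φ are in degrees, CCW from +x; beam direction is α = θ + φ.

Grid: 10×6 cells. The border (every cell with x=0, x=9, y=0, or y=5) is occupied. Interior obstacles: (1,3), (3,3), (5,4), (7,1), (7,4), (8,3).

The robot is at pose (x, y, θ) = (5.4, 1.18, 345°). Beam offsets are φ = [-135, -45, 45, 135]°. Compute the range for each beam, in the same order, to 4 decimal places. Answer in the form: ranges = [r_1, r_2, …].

beam 1: φ=-135°, α=210°
  direction (-0.8660, -0.5000); cell (5,1); t to first gridline: x 0.4619, y 0.3600 (then +1.1547 / +2.0000)
    (5,0) via y @ 0.3600  # hit
  → r_1 = 0.3600
beam 2: φ=-45°, α=300°
  direction (0.5000, -0.8660); cell (5,1); t to first gridline: x 1.2000, y 0.2078 (then +2.0000 / +1.1547)
    (5,0) via y @ 0.2078  # hit
  → r_2 = 0.2078
beam 3: φ=45°, α=30°
  direction (0.8660, 0.5000); cell (5,1); t to first gridline: x 0.6928, y 1.6400 (then +1.1547 / +2.0000)
    (6,1) via x @ 0.6928
    (6,2) via y @ 1.6400
    (7,2) via x @ 1.8475
    (8,2) via x @ 3.0022
    (8,3) via y @ 3.6400  # hit
  → r_3 = 3.6400
beam 4: φ=135°, α=120°
  direction (-0.5000, 0.8660); cell (5,1); t to first gridline: x 0.8000, y 0.9469 (then +2.0000 / +1.1547)
    (4,1) via x @ 0.8000
    (4,2) via y @ 0.9469
    (4,3) via y @ 2.1016
    (3,3) via x @ 2.8000  # hit
  → r_4 = 2.8000

ranges = [0.3600, 0.2078, 3.6400, 2.8000]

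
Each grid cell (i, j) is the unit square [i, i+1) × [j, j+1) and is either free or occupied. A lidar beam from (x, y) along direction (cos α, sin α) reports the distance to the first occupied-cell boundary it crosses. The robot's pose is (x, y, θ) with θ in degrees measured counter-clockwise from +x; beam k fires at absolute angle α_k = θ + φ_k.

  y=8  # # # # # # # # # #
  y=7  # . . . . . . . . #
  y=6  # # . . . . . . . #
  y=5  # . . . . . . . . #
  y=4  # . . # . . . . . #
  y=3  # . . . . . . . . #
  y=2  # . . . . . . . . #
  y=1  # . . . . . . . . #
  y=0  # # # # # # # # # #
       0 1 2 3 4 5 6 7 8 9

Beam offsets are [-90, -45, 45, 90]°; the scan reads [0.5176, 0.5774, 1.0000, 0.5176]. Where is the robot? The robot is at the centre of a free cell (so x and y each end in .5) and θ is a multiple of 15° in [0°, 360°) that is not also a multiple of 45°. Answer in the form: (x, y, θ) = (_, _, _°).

(x, y, θ) = (1.5, 7.5, 345°)

Enumerate (i+0.5, j+0.5, θ) over the 54 free cells and 16 admissible headings. For each, cast all 4 beams and compare to the given ranges.
  (3.5, 3.5, 345°): beam 1 = 2.5882 ≠ 0.5176 ✗
  (4.5, 4.5, 330°): beam 1 = 4.0415 ≠ 0.5176 ✗
  (8.5, 7.5, 255°): beam 1 = 1.9319 ≠ 0.5176 ✗
  (6.5, 3.5, 15°): beam 1 = 2.5882 ≠ 0.5176 ✗
  …
  (1.5, 7.5, 345°): r_1=0.5176, r_2=0.5774, r_3=1.0000, r_4=0.5176 — all match ✓
Only this pose fits every beam.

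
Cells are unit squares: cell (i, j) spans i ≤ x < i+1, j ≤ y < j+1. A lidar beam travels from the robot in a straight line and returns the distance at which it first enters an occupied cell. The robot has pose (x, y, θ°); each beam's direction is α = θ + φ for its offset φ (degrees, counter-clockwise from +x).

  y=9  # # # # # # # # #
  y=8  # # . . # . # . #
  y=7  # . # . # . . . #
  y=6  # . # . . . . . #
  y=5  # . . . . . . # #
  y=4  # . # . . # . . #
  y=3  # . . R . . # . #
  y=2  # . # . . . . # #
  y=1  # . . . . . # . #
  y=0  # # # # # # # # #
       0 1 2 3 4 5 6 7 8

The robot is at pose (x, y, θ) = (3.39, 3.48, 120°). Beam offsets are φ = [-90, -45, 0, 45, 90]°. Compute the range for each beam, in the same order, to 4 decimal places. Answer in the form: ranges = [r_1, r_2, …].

ranges = [1.8591, 3.6442, 0.7800, 2.4743, 0.9600]

beam 1: φ=-90°, α=30°
  dir = (cos 30°, sin 30°) = (0.8660, 0.5000); from cell (3,3)
  next x-line at t=0.7044, next y-line at t=1.0400; Δt_x=1.1547, Δt_y=2.0000
    x: enter (4,3) at t=0.7044
    y: enter (4,4) at t=1.0400
    x: enter (5,4) at t=1.8591 ← occupied
  → r_1 = 1.8591
beam 2: φ=-45°, α=75°
  dir = (cos 75°, sin 75°) = (0.2588, 0.9659); from cell (3,3)
  next x-line at t=2.3569, next y-line at t=0.5383; Δt_x=3.8637, Δt_y=1.0353
    y: enter (3,4) at t=0.5383
    y: enter (3,5) at t=1.5736
    x: enter (4,5) at t=2.3569
    y: enter (4,6) at t=2.6089
    y: enter (4,7) at t=3.6442 ← occupied
  → r_2 = 3.6442
beam 3: φ=0°, α=120°
  dir = (cos 120°, sin 120°) = (-0.5000, 0.8660); from cell (3,3)
  next x-line at t=0.7800, next y-line at t=0.6004; Δt_x=2.0000, Δt_y=1.1547
    y: enter (3,4) at t=0.6004
    x: enter (2,4) at t=0.7800 ← occupied
  → r_3 = 0.7800
beam 4: φ=45°, α=165°
  dir = (cos 165°, sin 165°) = (-0.9659, 0.2588); from cell (3,3)
  next x-line at t=0.4038, next y-line at t=2.0091; Δt_x=1.0353, Δt_y=3.8637
    x: enter (2,3) at t=0.4038
    x: enter (1,3) at t=1.4390
    y: enter (1,4) at t=2.0091
    x: enter (0,4) at t=2.4743 ← occupied
  → r_4 = 2.4743
beam 5: φ=90°, α=210°
  dir = (cos 210°, sin 210°) = (-0.8660, -0.5000); from cell (3,3)
  next x-line at t=0.4503, next y-line at t=0.9600; Δt_x=1.1547, Δt_y=2.0000
    x: enter (2,3) at t=0.4503
    y: enter (2,2) at t=0.9600 ← occupied
  → r_5 = 0.9600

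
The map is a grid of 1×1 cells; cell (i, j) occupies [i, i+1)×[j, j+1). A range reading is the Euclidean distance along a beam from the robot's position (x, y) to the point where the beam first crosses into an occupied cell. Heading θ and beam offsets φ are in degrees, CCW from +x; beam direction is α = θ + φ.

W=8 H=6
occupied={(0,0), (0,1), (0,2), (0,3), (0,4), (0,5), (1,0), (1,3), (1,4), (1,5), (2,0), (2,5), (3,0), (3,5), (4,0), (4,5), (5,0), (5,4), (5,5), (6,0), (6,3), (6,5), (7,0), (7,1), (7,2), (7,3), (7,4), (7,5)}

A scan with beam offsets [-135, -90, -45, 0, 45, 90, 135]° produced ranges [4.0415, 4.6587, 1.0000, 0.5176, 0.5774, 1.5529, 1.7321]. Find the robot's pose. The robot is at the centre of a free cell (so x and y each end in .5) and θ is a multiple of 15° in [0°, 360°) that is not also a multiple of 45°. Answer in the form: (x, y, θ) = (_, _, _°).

Enumerate (i+0.5, j+0.5, θ) over the 20 free cells and 16 admissible headings. For each, cast all 7 beams and compare to the given ranges.
  (5.5, 2.5, 120°): beam 1 = 1.5529 ≠ 4.0415 ✗
  (5.5, 1.5, 285°): beam 2 = 1.9319 ≠ 4.6587 ✗
  (2.5, 2.5, 240°): beam 1 = 1.9319 ≠ 4.0415 ✗
  (6.5, 1.5, 120°): beam 1 = 0.5176 ≠ 4.0415 ✗
  …
  (5.5, 1.5, 255°): r_1=4.0415, r_2=4.6587, r_3=1.0000, r_4=0.5176, r_5=0.5774, r_6=1.5529, r_7=1.7321 — all match ✓
Only this pose fits every beam.

(x, y, θ) = (5.5, 1.5, 255°)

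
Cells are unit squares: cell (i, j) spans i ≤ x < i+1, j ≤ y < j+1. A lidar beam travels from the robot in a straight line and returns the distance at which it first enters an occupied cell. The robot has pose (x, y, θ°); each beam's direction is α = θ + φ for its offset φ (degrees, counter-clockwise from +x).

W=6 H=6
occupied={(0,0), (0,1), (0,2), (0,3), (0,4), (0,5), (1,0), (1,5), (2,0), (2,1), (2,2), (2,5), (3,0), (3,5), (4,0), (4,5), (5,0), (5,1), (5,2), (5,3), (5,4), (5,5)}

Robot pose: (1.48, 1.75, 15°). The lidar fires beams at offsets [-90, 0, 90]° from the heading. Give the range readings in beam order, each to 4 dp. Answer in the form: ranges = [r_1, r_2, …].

beam 1: φ=-90°, α=285°
  d=(0.2588,-0.9659)  start (1,1)  tX=2.0091 tY=0.7765  stride 1/|dx|=3.8637 1/|dy|=1.0353
    cross y-line → (1,0), t=0.7765 (wall)
  → r_1 = 0.7765
beam 2: φ=0°, α=15°
  d=(0.9659,0.2588)  start (1,1)  tX=0.5383 tY=0.9659  stride 1/|dx|=1.0353 1/|dy|=3.8637
    cross x-line → (2,1), t=0.5383 (wall)
  → r_2 = 0.5383
beam 3: φ=90°, α=105°
  d=(-0.2588,0.9659)  start (1,1)  tX=1.8546 tY=0.2588  stride 1/|dx|=3.8637 1/|dy|=1.0353
    cross y-line → (1,2), t=0.2588
    cross y-line → (1,3), t=1.2941
    cross x-line → (0,3), t=1.8546 (wall)
  → r_3 = 1.8546

ranges = [0.7765, 0.5383, 1.8546]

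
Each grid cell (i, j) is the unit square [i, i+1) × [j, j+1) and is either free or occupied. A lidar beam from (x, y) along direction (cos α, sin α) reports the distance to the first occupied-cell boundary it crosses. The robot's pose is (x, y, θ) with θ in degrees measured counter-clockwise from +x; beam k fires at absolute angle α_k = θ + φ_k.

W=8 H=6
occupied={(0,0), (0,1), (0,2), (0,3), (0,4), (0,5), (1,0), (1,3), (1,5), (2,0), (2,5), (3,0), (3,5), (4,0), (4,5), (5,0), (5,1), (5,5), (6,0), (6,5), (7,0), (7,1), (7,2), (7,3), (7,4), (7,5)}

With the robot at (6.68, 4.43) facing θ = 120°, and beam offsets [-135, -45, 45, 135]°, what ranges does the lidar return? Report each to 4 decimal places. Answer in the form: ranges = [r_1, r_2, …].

ranges = [0.3313, 0.5901, 2.2023, 2.6273]

beam 1: φ=-135°, α=345°
  dir = (cos 345°, sin 345°) = (0.9659, -0.2588); from cell (6,4)
  next x-line at t=0.3313, next y-line at t=1.6614; Δt_x=1.0353, Δt_y=3.8637
    x: enter (7,4) at t=0.3313 ← occupied
  → r_1 = 0.3313
beam 2: φ=-45°, α=75°
  dir = (cos 75°, sin 75°) = (0.2588, 0.9659); from cell (6,4)
  next x-line at t=1.2364, next y-line at t=0.5901; Δt_x=3.8637, Δt_y=1.0353
    y: enter (6,5) at t=0.5901 ← occupied
  → r_2 = 0.5901
beam 3: φ=45°, α=165°
  dir = (cos 165°, sin 165°) = (-0.9659, 0.2588); from cell (6,4)
  next x-line at t=0.7040, next y-line at t=2.2023; Δt_x=1.0353, Δt_y=3.8637
    x: enter (5,4) at t=0.7040
    x: enter (4,4) at t=1.7393
    y: enter (4,5) at t=2.2023 ← occupied
  → r_3 = 2.2023
beam 4: φ=135°, α=255°
  dir = (cos 255°, sin 255°) = (-0.2588, -0.9659); from cell (6,4)
  next x-line at t=2.6273, next y-line at t=0.4452; Δt_x=3.8637, Δt_y=1.0353
    y: enter (6,3) at t=0.4452
    y: enter (6,2) at t=1.4804
    y: enter (6,1) at t=2.5157
    x: enter (5,1) at t=2.6273 ← occupied
  → r_4 = 2.6273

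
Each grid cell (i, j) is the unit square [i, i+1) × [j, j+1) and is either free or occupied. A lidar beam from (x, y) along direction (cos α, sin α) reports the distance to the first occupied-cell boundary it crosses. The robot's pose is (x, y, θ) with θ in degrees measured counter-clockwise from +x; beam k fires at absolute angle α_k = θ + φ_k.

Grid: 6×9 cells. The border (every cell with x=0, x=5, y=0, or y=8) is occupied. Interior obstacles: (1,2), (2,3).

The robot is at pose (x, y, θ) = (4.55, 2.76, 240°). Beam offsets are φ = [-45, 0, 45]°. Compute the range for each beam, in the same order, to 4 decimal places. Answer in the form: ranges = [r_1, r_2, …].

beam 1: φ=-45°, α=195°
  dir = (cos 195°, sin 195°) = (-0.9659, -0.2588); from cell (4,2)
  next x-line at t=0.5694, next y-line at t=2.9364; Δt_x=1.0353, Δt_y=3.8637
    x: enter (3,2) at t=0.5694
    x: enter (2,2) at t=1.6047
    x: enter (1,2) at t=2.6400 ← occupied
  → r_1 = 2.6400
beam 2: φ=0°, α=240°
  dir = (cos 240°, sin 240°) = (-0.5000, -0.8660); from cell (4,2)
  next x-line at t=1.1000, next y-line at t=0.8776; Δt_x=2.0000, Δt_y=1.1547
    y: enter (4,1) at t=0.8776
    x: enter (3,1) at t=1.1000
    y: enter (3,0) at t=2.0323 ← occupied
  → r_2 = 2.0323
beam 3: φ=45°, α=285°
  dir = (cos 285°, sin 285°) = (0.2588, -0.9659); from cell (4,2)
  next x-line at t=1.7387, next y-line at t=0.7868; Δt_x=3.8637, Δt_y=1.0353
    y: enter (4,1) at t=0.7868
    x: enter (5,1) at t=1.7387 ← occupied
  → r_3 = 1.7387

ranges = [2.6400, 2.0323, 1.7387]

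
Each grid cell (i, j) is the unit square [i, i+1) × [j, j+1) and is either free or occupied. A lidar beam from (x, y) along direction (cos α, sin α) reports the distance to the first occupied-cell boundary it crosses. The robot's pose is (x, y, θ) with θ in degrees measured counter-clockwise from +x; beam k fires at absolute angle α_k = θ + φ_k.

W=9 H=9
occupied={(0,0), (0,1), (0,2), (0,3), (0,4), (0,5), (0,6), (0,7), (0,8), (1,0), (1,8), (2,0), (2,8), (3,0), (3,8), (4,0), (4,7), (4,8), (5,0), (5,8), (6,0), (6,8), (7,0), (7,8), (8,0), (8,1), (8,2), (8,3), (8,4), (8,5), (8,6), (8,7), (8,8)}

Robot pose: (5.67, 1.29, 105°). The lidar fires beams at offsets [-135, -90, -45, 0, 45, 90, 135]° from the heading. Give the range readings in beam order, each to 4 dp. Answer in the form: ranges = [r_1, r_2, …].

beam 1: φ=-135°, α=330°
  dir = (cos 330°, sin 330°) = (0.8660, -0.5000); from cell (5,1)
  next x-line at t=0.3811, next y-line at t=0.5800; Δt_x=1.1547, Δt_y=2.0000
    x: enter (6,1) at t=0.3811
    y: enter (6,0) at t=0.5800 ← occupied
  → r_1 = 0.5800
beam 2: φ=-90°, α=15°
  dir = (cos 15°, sin 15°) = (0.9659, 0.2588); from cell (5,1)
  next x-line at t=0.3416, next y-line at t=2.7432; Δt_x=1.0353, Δt_y=3.8637
    x: enter (6,1) at t=0.3416
    x: enter (7,1) at t=1.3769
    x: enter (8,1) at t=2.4122 ← occupied
  → r_2 = 2.4122
beam 3: φ=-45°, α=60°
  dir = (cos 60°, sin 60°) = (0.5000, 0.8660); from cell (5,1)
  next x-line at t=0.6600, next y-line at t=0.8198; Δt_x=2.0000, Δt_y=1.1547
    x: enter (6,1) at t=0.6600
    y: enter (6,2) at t=0.8198
    y: enter (6,3) at t=1.9745
    x: enter (7,3) at t=2.6600
    y: enter (7,4) at t=3.1292
    y: enter (7,5) at t=4.2839
    x: enter (8,5) at t=4.6600 ← occupied
  → r_3 = 4.6600
beam 4: φ=0°, α=105°
  dir = (cos 105°, sin 105°) = (-0.2588, 0.9659); from cell (5,1)
  next x-line at t=2.5887, next y-line at t=0.7350; Δt_x=3.8637, Δt_y=1.0353
    y: enter (5,2) at t=0.7350
    y: enter (5,3) at t=1.7703
    x: enter (4,3) at t=2.5887
    y: enter (4,4) at t=2.8056
    y: enter (4,5) at t=3.8409
    y: enter (4,6) at t=4.8762
    y: enter (4,7) at t=5.9114 ← occupied
  → r_4 = 5.9114
beam 5: φ=45°, α=150°
  dir = (cos 150°, sin 150°) = (-0.8660, 0.5000); from cell (5,1)
  next x-line at t=0.7736, next y-line at t=1.4200; Δt_x=1.1547, Δt_y=2.0000
    x: enter (4,1) at t=0.7736
    y: enter (4,2) at t=1.4200
    x: enter (3,2) at t=1.9283
    x: enter (2,2) at t=3.0831
    y: enter (2,3) at t=3.4200
    x: enter (1,3) at t=4.2378
    x: enter (0,3) at t=5.3925 ← occupied
  → r_5 = 5.3925
beam 6: φ=90°, α=195°
  dir = (cos 195°, sin 195°) = (-0.9659, -0.2588); from cell (5,1)
  next x-line at t=0.6936, next y-line at t=1.1205; Δt_x=1.0353, Δt_y=3.8637
    x: enter (4,1) at t=0.6936
    y: enter (4,0) at t=1.1205 ← occupied
  → r_6 = 1.1205
beam 7: φ=135°, α=240°
  dir = (cos 240°, sin 240°) = (-0.5000, -0.8660); from cell (5,1)
  next x-line at t=1.3400, next y-line at t=0.3349; Δt_x=2.0000, Δt_y=1.1547
    y: enter (5,0) at t=0.3349 ← occupied
  → r_7 = 0.3349

ranges = [0.5800, 2.4122, 4.6600, 5.9114, 5.3925, 1.1205, 0.3349]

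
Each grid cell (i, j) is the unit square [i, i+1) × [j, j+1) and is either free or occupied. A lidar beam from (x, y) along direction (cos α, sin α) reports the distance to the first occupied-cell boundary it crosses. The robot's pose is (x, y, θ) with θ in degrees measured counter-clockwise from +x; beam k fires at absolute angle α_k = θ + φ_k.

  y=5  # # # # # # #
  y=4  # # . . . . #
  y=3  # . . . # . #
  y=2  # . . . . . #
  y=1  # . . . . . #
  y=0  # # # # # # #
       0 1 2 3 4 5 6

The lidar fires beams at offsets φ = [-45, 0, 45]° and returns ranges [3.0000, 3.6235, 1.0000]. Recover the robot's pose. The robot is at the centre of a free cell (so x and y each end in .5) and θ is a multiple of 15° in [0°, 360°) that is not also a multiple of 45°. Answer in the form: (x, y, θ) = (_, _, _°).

The pose lattice has 18·16 = 288 candidates. Test each by forward raycasting.
  (5.5, 4.5, 120°): beam 1 = 0.5176 ≠ 3.0000 ✗
  (2.5, 1.5, 165°): beam 1 = 2.8868 ≠ 3.0000 ✗
  (3.5, 4.5, 165°): beam 1 = 0.5774 ≠ 3.0000 ✗
  (1.5, 2.5, 165°): beam 1 = 1.0000 ≠ 3.0000 ✗
  (2.5, 2.5, 240°): beam 1 = 1.5529 ≠ 3.0000 ✗
  …
  (1.5, 1.5, 75°): r_1=3.0000, r_2=3.6235, r_3=1.0000 — all match ✓
Only this pose fits every beam.

(x, y, θ) = (1.5, 1.5, 75°)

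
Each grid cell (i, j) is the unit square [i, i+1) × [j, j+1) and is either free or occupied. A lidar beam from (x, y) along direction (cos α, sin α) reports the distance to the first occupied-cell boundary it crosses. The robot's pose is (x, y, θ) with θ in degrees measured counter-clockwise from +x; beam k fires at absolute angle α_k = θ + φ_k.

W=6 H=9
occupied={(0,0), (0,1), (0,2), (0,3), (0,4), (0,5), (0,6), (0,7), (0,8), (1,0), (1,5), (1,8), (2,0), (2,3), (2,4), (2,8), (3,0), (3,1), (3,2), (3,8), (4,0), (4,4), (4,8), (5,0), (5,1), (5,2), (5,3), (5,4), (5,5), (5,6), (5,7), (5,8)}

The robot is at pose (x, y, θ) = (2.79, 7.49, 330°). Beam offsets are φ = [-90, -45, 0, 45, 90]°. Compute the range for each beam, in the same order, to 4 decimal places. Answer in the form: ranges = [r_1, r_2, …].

ranges = [1.7205, 4.6484, 2.5519, 1.9705, 0.5889]

beam 1: φ=-90°, α=240°
  dir = (cos 240°, sin 240°) = (-0.5000, -0.8660); from cell (2,7)
  next x-line at t=1.5800, next y-line at t=0.5658; Δt_x=2.0000, Δt_y=1.1547
    y: enter (2,6) at t=0.5658
    x: enter (1,6) at t=1.5800
    y: enter (1,5) at t=1.7205 ← occupied
  → r_1 = 1.7205
beam 2: φ=-45°, α=285°
  dir = (cos 285°, sin 285°) = (0.2588, -0.9659); from cell (2,7)
  next x-line at t=0.8114, next y-line at t=0.5073; Δt_x=3.8637, Δt_y=1.0353
    y: enter (2,6) at t=0.5073
    x: enter (3,6) at t=0.8114
    y: enter (3,5) at t=1.5426
    y: enter (3,4) at t=2.5778
    y: enter (3,3) at t=3.6131
    y: enter (3,2) at t=4.6484 ← occupied
  → r_2 = 4.6484
beam 3: φ=0°, α=330°
  dir = (cos 330°, sin 330°) = (0.8660, -0.5000); from cell (2,7)
  next x-line at t=0.2425, next y-line at t=0.9800; Δt_x=1.1547, Δt_y=2.0000
    x: enter (3,7) at t=0.2425
    y: enter (3,6) at t=0.9800
    x: enter (4,6) at t=1.3972
    x: enter (5,6) at t=2.5519 ← occupied
  → r_3 = 2.5519
beam 4: φ=45°, α=15°
  dir = (cos 15°, sin 15°) = (0.9659, 0.2588); from cell (2,7)
  next x-line at t=0.2174, next y-line at t=1.9705; Δt_x=1.0353, Δt_y=3.8637
    x: enter (3,7) at t=0.2174
    x: enter (4,7) at t=1.2527
    y: enter (4,8) at t=1.9705 ← occupied
  → r_4 = 1.9705
beam 5: φ=90°, α=60°
  dir = (cos 60°, sin 60°) = (0.5000, 0.8660); from cell (2,7)
  next x-line at t=0.4200, next y-line at t=0.5889; Δt_x=2.0000, Δt_y=1.1547
    x: enter (3,7) at t=0.4200
    y: enter (3,8) at t=0.5889 ← occupied
  → r_5 = 0.5889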